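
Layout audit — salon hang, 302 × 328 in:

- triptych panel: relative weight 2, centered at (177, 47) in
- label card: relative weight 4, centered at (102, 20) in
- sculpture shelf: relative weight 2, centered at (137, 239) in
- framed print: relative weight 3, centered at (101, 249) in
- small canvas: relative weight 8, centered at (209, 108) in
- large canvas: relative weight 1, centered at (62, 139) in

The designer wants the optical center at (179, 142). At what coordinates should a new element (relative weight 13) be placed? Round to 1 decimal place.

(218.0, 175.7)

With the new element, Σw becomes 2 + 4 + 2 + 3 + 8 + 1 + 13 = 33.
Along x: (3073 + 13·x) / 33 = 179 (existing moment 2·177 + 4·102 + 2·137 + 3·101 + 8·209 + 1·62 = 3073) ⇒ x = (5907 − 3073) / 13 ≈ 218.00.
Along y: (2402 + 13·y) / 33 = 142 (existing moment 2·47 + 4·20 + 2·239 + 3·249 + 8·108 + 1·139 = 2402) ⇒ y = (4686 − 2402) / 13 ≈ 175.69.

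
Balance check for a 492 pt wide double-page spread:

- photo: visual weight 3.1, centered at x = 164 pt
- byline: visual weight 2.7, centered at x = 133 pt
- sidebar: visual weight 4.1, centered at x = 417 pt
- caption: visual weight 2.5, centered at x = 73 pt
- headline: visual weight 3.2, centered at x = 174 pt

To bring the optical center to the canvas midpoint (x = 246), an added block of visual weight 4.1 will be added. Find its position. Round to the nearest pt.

New total weight: (3.1 + 2.7 + 4.1 + 2.5 + 3.2) + 4.1 = 19.7.
x: need Σw·x = 19.7·246 = 4846.2. Existing = 3.1·164 + 2.7·133 + 4.1·417 + 2.5·73 + 3.2·174 = 3316.5. Remainder 1529.7 / 4.1 ≈ 373.10.

x ≈ 373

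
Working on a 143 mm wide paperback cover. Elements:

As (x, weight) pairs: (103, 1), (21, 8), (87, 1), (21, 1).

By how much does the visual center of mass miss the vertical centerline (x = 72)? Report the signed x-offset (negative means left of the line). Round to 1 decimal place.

Total weight = 1 + 8 + 1 + 1 = 11.
x-moment: 1·103 + 8·21 + 1·87 + 1·21 = 379; centroid 379/11 ≈ 34.45.
Offset from x = 72: 34.45 − 72 ≈ -37.55.

≈ -37.5 mm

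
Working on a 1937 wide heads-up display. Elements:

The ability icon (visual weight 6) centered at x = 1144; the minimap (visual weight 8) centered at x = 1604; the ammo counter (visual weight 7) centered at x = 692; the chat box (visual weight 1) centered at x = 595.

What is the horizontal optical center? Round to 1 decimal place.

Weights sum to 6 + 8 + 7 + 1 = 22.
x-moment: 6·1144 + 8·1604 + 7·692 + 1·595 = 25135; centroid 25135/22 ≈ 1142.50.

x ≈ 1142.5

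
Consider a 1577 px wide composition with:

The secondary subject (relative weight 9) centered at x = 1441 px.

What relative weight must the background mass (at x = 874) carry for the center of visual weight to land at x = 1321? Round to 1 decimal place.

Known: weight 9 with moment 9·1441 = 12969.
For the centroid to hit 1321: (12969 + w·874) / (9 + w) = 1321.
Rearranging, w·(874 − 1321) = 1321·9 − 12969 = -1080, so w ≈ -1080/-447 = 2.42.

w ≈ 2.4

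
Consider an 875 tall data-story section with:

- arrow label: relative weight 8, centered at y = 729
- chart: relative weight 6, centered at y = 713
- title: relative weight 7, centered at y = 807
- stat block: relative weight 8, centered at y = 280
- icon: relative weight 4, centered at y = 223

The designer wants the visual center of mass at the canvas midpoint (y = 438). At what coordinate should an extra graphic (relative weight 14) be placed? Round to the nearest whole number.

New total weight: (8 + 6 + 7 + 8 + 4) + 14 = 47.
y: target moment 47×438 = 20586; current 8·729 + 6·713 + 7·807 + 8·280 + 4·223 = 18891; the extra graphic supplies 1695, so y = 1695/14 ≈ 121.07.

y ≈ 121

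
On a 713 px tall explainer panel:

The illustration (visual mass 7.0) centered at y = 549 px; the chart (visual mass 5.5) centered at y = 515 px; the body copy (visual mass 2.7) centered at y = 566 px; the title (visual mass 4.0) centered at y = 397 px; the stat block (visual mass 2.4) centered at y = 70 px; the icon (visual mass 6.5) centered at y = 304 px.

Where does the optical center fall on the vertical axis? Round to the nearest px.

y ≈ 425

Σw = 7.0 + 5.5 + 2.7 + 4.0 + 2.4 + 6.5 = 28.1.
Σw·y = 7.0·549 + 5.5·515 + 2.7·566 + 4.0·397 + 2.4·70 + 6.5·304 = 11935.7, so ȳ = 11935.7/28.1 ≈ 424.76.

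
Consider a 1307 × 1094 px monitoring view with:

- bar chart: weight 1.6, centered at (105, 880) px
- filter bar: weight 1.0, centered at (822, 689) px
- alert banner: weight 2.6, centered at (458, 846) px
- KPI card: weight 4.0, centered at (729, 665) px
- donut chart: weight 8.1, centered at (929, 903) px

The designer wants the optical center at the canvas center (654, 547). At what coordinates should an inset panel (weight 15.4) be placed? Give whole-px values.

(569, 235)

New total weight: (1.6 + 1.0 + 2.6 + 4.0 + 8.1) + 15.4 = 32.7.
x: need Σw·x = 32.7·654 = 21385.8. Existing = 1.6·105 + 1.0·822 + 2.6·458 + 4.0·729 + 8.1·929 = 12621.7. Remainder 8764.1 / 15.4 ≈ 569.10.
y: need Σw·y = 32.7·547 = 17886.9. Existing = 1.6·880 + 1.0·689 + 2.6·846 + 4.0·665 + 8.1·903 = 14270.9. Remainder 3616.0 / 15.4 ≈ 234.81.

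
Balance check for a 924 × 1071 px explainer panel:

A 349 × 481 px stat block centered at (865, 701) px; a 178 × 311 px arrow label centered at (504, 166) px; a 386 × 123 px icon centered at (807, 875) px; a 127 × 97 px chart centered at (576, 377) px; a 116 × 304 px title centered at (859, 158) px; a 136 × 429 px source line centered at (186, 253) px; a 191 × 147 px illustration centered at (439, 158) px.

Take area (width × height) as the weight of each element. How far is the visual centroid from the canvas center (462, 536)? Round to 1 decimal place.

Taking area as weight: stat block 349·481 = 167869, arrow label 178·311 = 55358, icon 386·123 = 47478, chart 127·97 = 12319, title 116·304 = 35264, source line 136·429 = 58344, illustration 191·147 = 28077. Sum 404709.
Σw·x = 271987170; x̄ = 271987170/404709 ≈ 672.06.
y: moment 197822020 / weight 404709 ≈ 488.80
From (462, 536): dx = 210.06, dy = -47.20, so the distance is √(dx²+dy²) ≈ 215.29.

≈ 215.3 px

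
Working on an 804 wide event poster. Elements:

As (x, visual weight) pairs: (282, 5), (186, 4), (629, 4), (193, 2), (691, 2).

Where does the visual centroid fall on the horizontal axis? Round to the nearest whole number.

Total weight = 5 + 4 + 4 + 2 + 2 = 17.
Σw·x = 5·282 + 4·186 + 4·629 + 2·193 + 2·691 = 6438, so x̄ = 6438/17 ≈ 378.71.

x ≈ 379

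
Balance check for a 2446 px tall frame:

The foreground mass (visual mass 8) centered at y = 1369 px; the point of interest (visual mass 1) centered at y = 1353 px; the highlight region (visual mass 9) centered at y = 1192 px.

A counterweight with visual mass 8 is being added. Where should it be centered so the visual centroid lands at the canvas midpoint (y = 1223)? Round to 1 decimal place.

y ≈ 1095.6

After adding the counterweight, total weight = 8 + 1 + 9 + 8 = 26.
y: need Σw·y = 26·1223 = 31798. Existing = 8·1369 + 1·1353 + 9·1192 = 23033. Remainder 8765 / 8 ≈ 1095.62.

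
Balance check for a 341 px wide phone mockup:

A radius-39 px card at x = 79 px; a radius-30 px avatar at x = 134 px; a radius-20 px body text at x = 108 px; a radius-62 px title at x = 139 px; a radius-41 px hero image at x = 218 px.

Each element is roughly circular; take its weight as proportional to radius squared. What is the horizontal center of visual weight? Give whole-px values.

x ≈ 142

r² weights: card 39² = 1521, avatar 30² = 900, body text 20² = 400, title 62² = 3844, hero image 41² = 1681. Total = 8346.
x-moment: 1521·79 + 900·134 + 400·108 + 3844·139 + 1681·218 = 1184733; centroid 1184733/8346 ≈ 141.95.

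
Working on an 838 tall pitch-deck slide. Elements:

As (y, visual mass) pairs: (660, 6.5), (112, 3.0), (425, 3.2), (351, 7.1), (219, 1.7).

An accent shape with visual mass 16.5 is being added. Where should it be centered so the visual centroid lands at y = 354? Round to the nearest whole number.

New total weight: (6.5 + 3.0 + 3.2 + 7.1 + 1.7) + 16.5 = 38.0.
y: need Σw·y = 38.0·354 = 13452.0. Existing = 6.5·660 + 3.0·112 + 3.2·425 + 7.1·351 + 1.7·219 = 8850.4. Remainder 4601.6 / 16.5 ≈ 278.88.

y ≈ 279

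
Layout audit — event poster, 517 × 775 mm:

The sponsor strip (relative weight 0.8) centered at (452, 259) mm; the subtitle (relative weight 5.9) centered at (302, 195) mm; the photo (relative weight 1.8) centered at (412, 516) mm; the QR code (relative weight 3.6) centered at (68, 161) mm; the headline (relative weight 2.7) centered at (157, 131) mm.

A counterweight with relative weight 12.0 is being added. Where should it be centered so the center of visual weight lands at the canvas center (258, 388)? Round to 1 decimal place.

(280.1, 598.2)

After adding the counterweight, total weight = 0.8 + 5.9 + 1.8 + 3.6 + 2.7 + 12.0 = 26.8.
x: need Σw·x = 26.8·258 = 6914.4. Existing = 0.8·452 + 5.9·302 + 1.8·412 + 3.6·68 + 2.7·157 = 3553.7. Remainder 3360.7 / 12.0 ≈ 280.06.
y: need Σw·y = 26.8·388 = 10398.4. Existing = 0.8·259 + 5.9·195 + 1.8·516 + 3.6·161 + 2.7·131 = 3219.8. Remainder 7178.6 / 12.0 ≈ 598.22.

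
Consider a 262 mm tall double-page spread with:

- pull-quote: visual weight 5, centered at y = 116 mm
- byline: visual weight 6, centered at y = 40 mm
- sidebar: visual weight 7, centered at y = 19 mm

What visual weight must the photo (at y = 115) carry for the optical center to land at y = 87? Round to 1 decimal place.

Fixed elements: Σw = 5 + 6 + 7 = 18, Σw·y = 5·116 + 6·40 + 7·19 = 953.
Balance at y = 87 requires (953 + w·115) / (18 + w) = 87.
Solving: w = (87·18 − 953) / (115 − 87) = 613 / 28 ≈ 21.89.

w ≈ 21.9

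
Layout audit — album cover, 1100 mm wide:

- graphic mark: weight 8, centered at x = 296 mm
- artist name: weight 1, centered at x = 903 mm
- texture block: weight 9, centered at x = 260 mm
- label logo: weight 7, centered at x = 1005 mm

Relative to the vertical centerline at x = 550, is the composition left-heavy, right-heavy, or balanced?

Σw = 8 + 1 + 9 + 7 = 25.
x: (8·296 + 1·903 + 9·260 + 7·1005) / 25 = 12646 / 25 ≈ 505.84
505.8 vs midline 550 → left-heavy.

left-heavy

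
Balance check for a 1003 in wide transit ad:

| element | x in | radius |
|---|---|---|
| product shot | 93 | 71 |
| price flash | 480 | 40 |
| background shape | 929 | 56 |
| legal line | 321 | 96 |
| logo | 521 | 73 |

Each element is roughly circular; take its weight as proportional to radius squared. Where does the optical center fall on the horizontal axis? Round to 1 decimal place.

x ≈ 406.4

Weights ∝ r²: product shot 71² = 5041, price flash 40² = 1600, background shape 56² = 3136, legal line 96² = 9216, logo 73² = 5329; Σw = 24322.
Σw·x = 5041·93 + 1600·480 + 3136·929 + 9216·321 + 5329·521 = 9884902, so x̄ = 9884902/24322 ≈ 406.42.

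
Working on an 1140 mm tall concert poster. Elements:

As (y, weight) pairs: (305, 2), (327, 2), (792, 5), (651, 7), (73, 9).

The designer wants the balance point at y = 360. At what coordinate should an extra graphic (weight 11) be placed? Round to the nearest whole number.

y ≈ 229

After adding the extra graphic, total weight = 2 + 2 + 5 + 7 + 9 + 11 = 36.
y: need Σw·y = 36·360 = 12960. Existing = 2·305 + 2·327 + 5·792 + 7·651 + 9·73 = 10438. Remainder 2522 / 11 ≈ 229.27.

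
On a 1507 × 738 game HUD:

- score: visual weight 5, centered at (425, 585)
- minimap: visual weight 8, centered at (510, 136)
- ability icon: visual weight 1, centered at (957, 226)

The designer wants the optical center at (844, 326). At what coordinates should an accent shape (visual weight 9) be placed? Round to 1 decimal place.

New total weight: (5 + 8 + 1) + 9 = 23.
Along x: (7162 + 9·x) / 23 = 844 (existing moment 5·425 + 8·510 + 1·957 = 7162) ⇒ x = (19412 − 7162) / 9 ≈ 1361.11.
Along y: (4239 + 9·y) / 23 = 326 (existing moment 5·585 + 8·136 + 1·226 = 4239) ⇒ y = (7498 − 4239) / 9 ≈ 362.11.

(1361.1, 362.1)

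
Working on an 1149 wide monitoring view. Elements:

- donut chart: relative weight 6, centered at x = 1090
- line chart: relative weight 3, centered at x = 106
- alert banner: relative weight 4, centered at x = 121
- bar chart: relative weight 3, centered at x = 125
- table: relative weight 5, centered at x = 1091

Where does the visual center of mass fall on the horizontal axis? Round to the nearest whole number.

x ≈ 627

Total weight = 6 + 3 + 4 + 3 + 5 = 21.
x-moment: 6·1090 + 3·106 + 4·121 + 3·125 + 5·1091 = 13172; centroid 13172/21 ≈ 627.24.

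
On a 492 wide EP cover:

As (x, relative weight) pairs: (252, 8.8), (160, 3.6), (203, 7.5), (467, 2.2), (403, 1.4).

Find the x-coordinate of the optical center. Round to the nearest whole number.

Σw = 8.8 + 3.6 + 7.5 + 2.2 + 1.4 = 23.5.
Σw·x = 8.8·252 + 3.6·160 + 7.5·203 + 2.2·467 + 1.4·403 = 5907.7, so x̄ = 5907.7/23.5 ≈ 251.39.

x ≈ 251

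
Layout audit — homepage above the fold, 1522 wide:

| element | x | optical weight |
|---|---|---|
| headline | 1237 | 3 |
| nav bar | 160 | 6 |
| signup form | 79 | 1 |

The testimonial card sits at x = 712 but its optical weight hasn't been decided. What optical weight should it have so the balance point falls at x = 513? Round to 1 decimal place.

w ≈ 1.9

Fixed elements: Σw = 3 + 6 + 1 = 10, Σw·x = 3·1237 + 6·160 + 1·79 = 4750.
Set Σw·x/Σw = 513: (4750 + 712w) = 513·(10 + w).
Rearranging, w·(712 − 513) = 513·10 − 4750 = 380, so w ≈ 380/199 = 1.91.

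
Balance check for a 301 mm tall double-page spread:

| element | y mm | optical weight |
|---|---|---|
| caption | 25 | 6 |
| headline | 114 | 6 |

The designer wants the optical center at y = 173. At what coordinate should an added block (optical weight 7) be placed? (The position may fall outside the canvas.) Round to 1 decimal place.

With the added block, Σw becomes 6 + 6 + 7 = 19.
y: need Σw·y = 19·173 = 3287. Existing = 6·25 + 6·114 = 834. Remainder 2453 / 7 ≈ 350.43.

y ≈ 350.4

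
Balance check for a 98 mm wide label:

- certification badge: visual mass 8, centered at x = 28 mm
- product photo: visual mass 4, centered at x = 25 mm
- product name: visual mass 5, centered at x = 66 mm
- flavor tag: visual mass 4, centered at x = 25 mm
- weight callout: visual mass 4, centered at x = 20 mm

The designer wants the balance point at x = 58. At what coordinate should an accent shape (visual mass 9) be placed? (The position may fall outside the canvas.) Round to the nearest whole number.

New total weight: (8 + 4 + 5 + 4 + 4) + 9 = 34.
x: target moment 34×58 = 1972; current 8·28 + 4·25 + 5·66 + 4·25 + 4·20 = 834; the accent shape supplies 1138, so x = 1138/9 ≈ 126.44.

x ≈ 126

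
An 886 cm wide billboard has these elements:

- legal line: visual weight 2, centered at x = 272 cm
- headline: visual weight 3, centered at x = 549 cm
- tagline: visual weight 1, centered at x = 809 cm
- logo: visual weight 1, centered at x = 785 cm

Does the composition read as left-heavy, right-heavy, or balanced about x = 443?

Weights sum to 2 + 3 + 1 + 1 = 7.
Σw·x = 2·272 + 3·549 + 1·809 + 1·785 = 3785, so x̄ = 3785/7 ≈ 540.71.
540.7 vs midline 443 → right-heavy.

right-heavy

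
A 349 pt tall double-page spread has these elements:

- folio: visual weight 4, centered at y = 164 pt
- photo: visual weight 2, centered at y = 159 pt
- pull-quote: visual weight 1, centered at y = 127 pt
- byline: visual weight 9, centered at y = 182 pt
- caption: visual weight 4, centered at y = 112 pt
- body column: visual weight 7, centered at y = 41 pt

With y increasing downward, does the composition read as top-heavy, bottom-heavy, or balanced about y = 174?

top-heavy

Total weight = 4 + 2 + 1 + 9 + 4 + 7 = 27.
y: (4·164 + 2·159 + 1·127 + 9·182 + 4·112 + 7·41) / 27 = 3474 / 27 ≈ 128.67
128.7 lies above (smaller y than) the midline 174, so the layout is top-heavy.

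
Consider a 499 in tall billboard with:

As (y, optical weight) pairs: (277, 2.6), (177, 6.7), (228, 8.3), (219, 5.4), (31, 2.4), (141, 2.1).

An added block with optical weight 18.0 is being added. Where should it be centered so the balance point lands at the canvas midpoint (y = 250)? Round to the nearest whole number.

y ≈ 335

New total weight: (2.6 + 6.7 + 8.3 + 5.4 + 2.4 + 2.1) + 18.0 = 45.5.
y: need Σw·y = 45.5·250 = 11375.0. Existing = 2.6·277 + 6.7·177 + 8.3·228 + 5.4·219 + 2.4·31 + 2.1·141 = 5351.6. Remainder 6023.4 / 18.0 ≈ 334.63.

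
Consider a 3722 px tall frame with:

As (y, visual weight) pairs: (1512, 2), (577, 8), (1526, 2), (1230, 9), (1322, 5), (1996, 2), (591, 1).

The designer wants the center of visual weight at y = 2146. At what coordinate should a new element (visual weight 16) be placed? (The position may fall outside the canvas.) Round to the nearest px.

y ≈ 3976

New total weight: (2 + 8 + 2 + 9 + 5 + 2 + 1) + 16 = 45.
y: target moment 45×2146 = 96570; current 2·1512 + 8·577 + 2·1526 + 9·1230 + 5·1322 + 2·1996 + 1·591 = 32955; the new element supplies 63615, so y = 63615/16 ≈ 3975.94.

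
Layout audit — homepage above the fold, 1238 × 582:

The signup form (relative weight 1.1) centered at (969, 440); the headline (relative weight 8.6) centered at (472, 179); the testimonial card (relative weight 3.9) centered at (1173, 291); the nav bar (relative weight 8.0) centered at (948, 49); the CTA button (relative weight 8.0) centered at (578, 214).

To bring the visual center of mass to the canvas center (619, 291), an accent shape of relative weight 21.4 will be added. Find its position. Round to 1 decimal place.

After adding the accent shape, total weight = 1.1 + 8.6 + 3.9 + 8.0 + 8.0 + 21.4 = 51.0.
Along x: (21907.8 + 21.4·x) / 51.0 = 619 (existing moment 1.1·969 + 8.6·472 + 3.9·1173 + 8.0·948 + 8.0·578 = 21907.8) ⇒ x = (31569.0 − 21907.8) / 21.4 ≈ 451.46.
Along y: (5262.3 + 21.4·y) / 51.0 = 291 (existing moment 1.1·440 + 8.6·179 + 3.9·291 + 8.0·49 + 8.0·214 = 5262.3) ⇒ y = (14841.0 − 5262.3) / 21.4 ≈ 447.60.

(451.5, 447.6)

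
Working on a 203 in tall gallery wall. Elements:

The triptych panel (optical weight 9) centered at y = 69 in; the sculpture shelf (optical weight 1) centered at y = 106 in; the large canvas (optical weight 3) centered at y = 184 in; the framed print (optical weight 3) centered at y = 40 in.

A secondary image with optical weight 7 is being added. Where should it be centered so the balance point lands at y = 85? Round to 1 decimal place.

y ≈ 79.4

New total weight: (9 + 1 + 3 + 3) + 7 = 23.
y: target moment 23×85 = 1955; current 9·69 + 1·106 + 3·184 + 3·40 = 1399; the secondary image supplies 556, so y = 556/7 ≈ 79.43.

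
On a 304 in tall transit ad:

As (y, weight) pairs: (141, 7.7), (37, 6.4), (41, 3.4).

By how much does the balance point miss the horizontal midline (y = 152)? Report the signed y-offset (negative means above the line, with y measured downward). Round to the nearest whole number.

Weights sum to 7.7 + 6.4 + 3.4 = 17.5.
y: (7.7·141 + 6.4·37 + 3.4·41) / 17.5 = 1461.9 / 17.5 ≈ 83.54
Difference: 83.54 − 152 ≈ -68.46.

≈ -68 in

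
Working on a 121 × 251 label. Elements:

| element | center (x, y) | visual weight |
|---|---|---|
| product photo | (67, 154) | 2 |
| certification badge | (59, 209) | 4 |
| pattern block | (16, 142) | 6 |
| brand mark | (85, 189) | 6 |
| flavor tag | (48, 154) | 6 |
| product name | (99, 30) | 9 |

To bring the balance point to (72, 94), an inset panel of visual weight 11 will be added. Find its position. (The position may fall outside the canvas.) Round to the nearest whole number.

(92, -17)

New total weight: (2 + 4 + 6 + 6 + 6 + 9) + 11 = 44.
Along x: (2155 + 11·x) / 44 = 72 (existing moment 2·67 + 4·59 + 6·16 + 6·85 + 6·48 + 9·99 = 2155) ⇒ x = (3168 − 2155) / 11 ≈ 92.09.
Along y: (4324 + 11·y) / 44 = 94 (existing moment 2·154 + 4·209 + 6·142 + 6·189 + 6·154 + 9·30 = 4324) ⇒ y = (4136 − 4324) / 11 ≈ -17.09.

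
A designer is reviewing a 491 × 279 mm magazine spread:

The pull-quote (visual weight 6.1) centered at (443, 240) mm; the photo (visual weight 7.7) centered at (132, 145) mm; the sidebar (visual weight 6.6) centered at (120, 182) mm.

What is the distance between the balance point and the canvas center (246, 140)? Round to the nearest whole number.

≈ 52 mm

Weights sum to 6.1 + 7.7 + 6.6 = 20.4.
Σw·x = 6.1·443 + 7.7·132 + 6.6·120 = 4510.7, so x̄ = 4510.7/20.4 ≈ 221.11.
Σw·y = 6.1·240 + 7.7·145 + 6.6·182 = 3781.7, so ȳ = 3781.7/20.4 ≈ 185.38.
Offset from (246, 140): Δx ≈ -24.89, Δy ≈ 45.38; distance = √(Δx² + Δy²) ≈ 51.75.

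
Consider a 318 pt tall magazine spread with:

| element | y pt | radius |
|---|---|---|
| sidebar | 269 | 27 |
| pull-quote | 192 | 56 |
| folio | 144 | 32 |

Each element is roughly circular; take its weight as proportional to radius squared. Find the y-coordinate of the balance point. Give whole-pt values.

r² weights: sidebar 27² = 729, pull-quote 56² = 3136, folio 32² = 1024. Total = 4889.
Σw·y = 729·269 + 3136·192 + 1024·144 = 945669, so ȳ = 945669/4889 ≈ 193.43.

y ≈ 193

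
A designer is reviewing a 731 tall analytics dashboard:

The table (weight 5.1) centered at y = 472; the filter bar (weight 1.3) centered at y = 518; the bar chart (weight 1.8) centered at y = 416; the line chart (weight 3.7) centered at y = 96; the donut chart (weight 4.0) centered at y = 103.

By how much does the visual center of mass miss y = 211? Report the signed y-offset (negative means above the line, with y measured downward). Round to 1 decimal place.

Σw = 5.1 + 1.3 + 1.8 + 3.7 + 4.0 = 15.9.
y-moment: 5.1·472 + 1.3·518 + 1.8·416 + 3.7·96 + 4.0·103 = 4596.6; centroid 4596.6/15.9 ≈ 289.09.
Against y = 211, that's 289.09 − 211 = 78.09.

≈ 78.1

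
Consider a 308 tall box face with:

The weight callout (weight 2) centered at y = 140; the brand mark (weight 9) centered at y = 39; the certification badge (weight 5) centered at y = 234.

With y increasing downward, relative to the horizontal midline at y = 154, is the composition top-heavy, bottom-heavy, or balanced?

top-heavy

Weights sum to 2 + 9 + 5 = 16.
Σw·y = 2·140 + 9·39 + 5·234 = 1801, so ȳ = 1801/16 ≈ 112.56.
112.6 lies above (smaller y than) the midline 154, so the layout is top-heavy.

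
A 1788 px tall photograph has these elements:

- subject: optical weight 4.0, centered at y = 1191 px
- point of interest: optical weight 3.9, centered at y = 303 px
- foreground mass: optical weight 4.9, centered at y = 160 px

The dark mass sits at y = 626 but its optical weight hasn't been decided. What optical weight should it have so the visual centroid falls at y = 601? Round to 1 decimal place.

Fixed elements: Σw = 4.0 + 3.9 + 4.9 = 12.8, Σw·y = 4.0·1191 + 3.9·303 + 4.9·160 = 6729.7.
Set Σw·y/Σw = 601: (6729.7 + 626w) = 601·(12.8 + w).
Rearranging, w·(626 − 601) = 601·12.8 − 6729.7 = 963.1, so w ≈ 963.1/25 = 38.52.

w ≈ 38.5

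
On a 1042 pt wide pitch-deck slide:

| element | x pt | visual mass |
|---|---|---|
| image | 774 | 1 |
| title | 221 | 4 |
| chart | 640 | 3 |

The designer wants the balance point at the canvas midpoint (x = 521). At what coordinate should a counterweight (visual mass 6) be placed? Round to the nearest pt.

After adding the counterweight, total weight = 1 + 4 + 3 + 6 = 14.
x: target moment 14×521 = 7294; current 1·774 + 4·221 + 3·640 = 3578; the counterweight supplies 3716, so x = 3716/6 ≈ 619.33.

x ≈ 619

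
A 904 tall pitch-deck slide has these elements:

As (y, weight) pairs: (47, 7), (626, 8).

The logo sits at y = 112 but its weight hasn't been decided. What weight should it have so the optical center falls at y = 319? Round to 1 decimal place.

Existing Σw = 15 (7 + 8); existing moment 7·47 + 8·626 = 5337.
Balance at y = 319 requires (5337 + w·112) / (15 + w) = 319.
Rearranging, w·(112 − 319) = 319·15 − 5337 = -552, so w ≈ -552/-207 = 2.67.

w ≈ 2.7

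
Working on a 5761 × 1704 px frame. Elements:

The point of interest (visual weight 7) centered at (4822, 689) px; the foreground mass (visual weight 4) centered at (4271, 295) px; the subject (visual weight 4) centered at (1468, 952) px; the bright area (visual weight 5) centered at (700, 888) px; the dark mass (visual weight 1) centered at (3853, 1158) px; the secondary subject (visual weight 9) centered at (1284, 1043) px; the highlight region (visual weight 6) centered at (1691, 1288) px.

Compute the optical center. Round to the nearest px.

Weights sum to 7 + 4 + 4 + 5 + 1 + 9 + 6 = 36.
Σw·x = 85765; x̄ = 85765/36 ≈ 2382.36.
Σw·y = 32524; ȳ = 32524/36 ≈ 903.44.

(2382, 903)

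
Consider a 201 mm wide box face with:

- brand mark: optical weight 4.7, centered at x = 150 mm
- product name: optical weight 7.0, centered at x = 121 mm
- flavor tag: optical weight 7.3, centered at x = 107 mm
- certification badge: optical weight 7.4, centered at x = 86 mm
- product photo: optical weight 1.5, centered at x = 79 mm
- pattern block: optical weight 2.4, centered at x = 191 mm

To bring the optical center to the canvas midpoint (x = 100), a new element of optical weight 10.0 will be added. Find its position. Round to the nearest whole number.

With the new element, Σw becomes 4.7 + 7.0 + 7.3 + 7.4 + 1.5 + 2.4 + 10.0 = 40.3.
Along x: (3546.4 + 10.0·x) / 40.3 = 100 (existing moment 4.7·150 + 7.0·121 + 7.3·107 + 7.4·86 + 1.5·79 + 2.4·191 = 3546.4) ⇒ x = (4030.0 − 3546.4) / 10.0 ≈ 48.36.

x ≈ 48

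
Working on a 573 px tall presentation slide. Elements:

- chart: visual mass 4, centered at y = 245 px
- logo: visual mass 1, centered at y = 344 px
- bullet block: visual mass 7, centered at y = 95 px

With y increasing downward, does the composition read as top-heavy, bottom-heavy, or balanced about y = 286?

top-heavy

Total weight = 4 + 1 + 7 = 12.
y-moment: 4·245 + 1·344 + 7·95 = 1989; centroid 1989/12 ≈ 165.75.
165.8 vs midline 286 → top-heavy.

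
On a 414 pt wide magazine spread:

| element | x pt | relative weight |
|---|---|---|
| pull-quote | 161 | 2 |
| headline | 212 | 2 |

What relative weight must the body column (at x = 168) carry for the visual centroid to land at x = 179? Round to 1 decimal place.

w ≈ 2.7

Known weights sum to 2 + 2 = 4; their moment is 2·161 + 2·212 = 746.
For the centroid to hit 179: (746 + w·168) / (4 + w) = 179.
Solving: w = (179·4 − 746) / (168 − 179) = -30 / -11 ≈ 2.73.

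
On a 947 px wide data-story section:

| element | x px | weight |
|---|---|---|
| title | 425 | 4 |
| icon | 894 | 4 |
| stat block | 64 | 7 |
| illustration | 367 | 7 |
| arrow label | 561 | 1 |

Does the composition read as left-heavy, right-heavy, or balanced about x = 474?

Σw = 4 + 4 + 7 + 7 + 1 = 23.
x: (4·425 + 4·894 + 7·64 + 7·367 + 1·561) / 23 = 8854 / 23 ≈ 384.96
385.0 vs midline 474 → left-heavy.

left-heavy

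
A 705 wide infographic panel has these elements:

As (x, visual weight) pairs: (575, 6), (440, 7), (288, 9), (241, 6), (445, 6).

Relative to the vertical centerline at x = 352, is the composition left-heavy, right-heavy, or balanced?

right-heavy

Σw = 6 + 7 + 9 + 6 + 6 = 34.
x: (6·575 + 7·440 + 9·288 + 6·241 + 6·445) / 34 = 13238 / 34 ≈ 389.35
Since 389.4 is right of 352, the composition reads right-heavy.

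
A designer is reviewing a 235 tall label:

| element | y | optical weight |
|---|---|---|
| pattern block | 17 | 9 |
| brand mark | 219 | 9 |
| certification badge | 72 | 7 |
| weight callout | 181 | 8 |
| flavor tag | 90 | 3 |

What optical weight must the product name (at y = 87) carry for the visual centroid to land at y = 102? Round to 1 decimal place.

w ≈ 44.9

Known weights sum to 9 + 9 + 7 + 8 + 3 = 36; their moment is 9·17 + 9·219 + 7·72 + 8·181 + 3·90 = 4346.
Balance at y = 102 requires (4346 + w·87) / (36 + w) = 102.
Solving: w = (102·36 − 4346) / (87 − 102) = -674 / -15 ≈ 44.93.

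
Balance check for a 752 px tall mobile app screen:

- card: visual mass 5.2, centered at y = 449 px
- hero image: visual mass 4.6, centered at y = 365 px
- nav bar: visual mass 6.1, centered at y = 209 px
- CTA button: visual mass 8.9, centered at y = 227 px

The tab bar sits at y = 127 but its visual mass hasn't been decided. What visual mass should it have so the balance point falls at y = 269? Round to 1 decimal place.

Existing Σw = 24.8 (5.2 + 4.6 + 6.1 + 8.9); existing moment 5.2·449 + 4.6·365 + 6.1·209 + 8.9·227 = 7309.0.
Balance at y = 269 requires (7309.0 + w·127) / (24.8 + w) = 269.
So w = (269·24.8 − 7309.0)/(127 − 269) = -637.8/-142 ≈ 4.49.

w ≈ 4.5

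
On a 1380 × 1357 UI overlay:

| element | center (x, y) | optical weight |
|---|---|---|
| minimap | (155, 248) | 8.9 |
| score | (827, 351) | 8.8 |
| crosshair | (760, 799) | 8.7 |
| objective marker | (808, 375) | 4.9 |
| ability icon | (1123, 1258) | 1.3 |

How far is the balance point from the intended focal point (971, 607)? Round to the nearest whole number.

Total weight = 8.9 + 8.8 + 8.7 + 4.9 + 1.3 = 32.6.
x-moment: 8.9·155 + 8.8·827 + 8.7·760 + 4.9·808 + 1.3·1123 = 20688.2; centroid 20688.2/32.6 ≈ 634.61.
y-moment: 8.9·248 + 8.8·351 + 8.7·799 + 4.9·375 + 1.3·1258 = 15720.2; centroid 15720.2/32.6 ≈ 482.21.
Relative to (971, 607): Δ = (-336.39, -124.79); |Δ| = √(-336.39² + -124.79²) ≈ 358.79.

≈ 359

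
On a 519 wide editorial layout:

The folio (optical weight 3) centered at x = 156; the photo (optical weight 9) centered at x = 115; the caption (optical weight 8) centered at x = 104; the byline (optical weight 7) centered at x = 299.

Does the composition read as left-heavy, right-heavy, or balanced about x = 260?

left-heavy

Σw = 3 + 9 + 8 + 7 = 27.
x: (3·156 + 9·115 + 8·104 + 7·299) / 27 = 4428 / 27 ≈ 164.00
Since 164.0 is left of 260, the composition reads left-heavy.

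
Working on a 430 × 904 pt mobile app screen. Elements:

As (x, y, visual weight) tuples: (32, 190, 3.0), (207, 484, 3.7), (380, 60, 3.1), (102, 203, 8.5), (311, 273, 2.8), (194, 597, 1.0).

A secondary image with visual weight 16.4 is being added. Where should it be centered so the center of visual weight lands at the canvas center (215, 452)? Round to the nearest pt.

After adding the secondary image, total weight = 3.0 + 3.7 + 3.1 + 8.5 + 2.8 + 1.0 + 16.4 = 38.5.
x: target moment 38.5×215 = 8277.5; current 3.0·32 + 3.7·207 + 3.1·380 + 8.5·102 + 2.8·311 + 1.0·194 = 3971.7; the secondary image supplies 4305.8, so x = 4305.8/16.4 ≈ 262.55.
y: target moment 38.5×452 = 17402.0; current 3.0·190 + 3.7·484 + 3.1·60 + 8.5·203 + 2.8·273 + 1.0·597 = 5633.7; the secondary image supplies 11768.3, so y = 11768.3/16.4 ≈ 717.58.

(263, 718)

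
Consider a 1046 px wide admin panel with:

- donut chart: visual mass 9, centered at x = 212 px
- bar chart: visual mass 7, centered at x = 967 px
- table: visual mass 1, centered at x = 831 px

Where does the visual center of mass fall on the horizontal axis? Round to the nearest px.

x ≈ 559

Weights sum to 9 + 7 + 1 = 17.
x-moment: 9·212 + 7·967 + 1·831 = 9508; centroid 9508/17 ≈ 559.29.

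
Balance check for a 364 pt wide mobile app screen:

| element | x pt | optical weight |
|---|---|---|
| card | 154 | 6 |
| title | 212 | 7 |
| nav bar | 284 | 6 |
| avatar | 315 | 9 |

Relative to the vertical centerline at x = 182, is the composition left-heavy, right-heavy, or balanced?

Total weight = 6 + 7 + 6 + 9 = 28.
Σw·x = 6·154 + 7·212 + 6·284 + 9·315 = 6947, so x̄ = 6947/28 ≈ 248.11.
248.1 vs midline 182 → right-heavy.

right-heavy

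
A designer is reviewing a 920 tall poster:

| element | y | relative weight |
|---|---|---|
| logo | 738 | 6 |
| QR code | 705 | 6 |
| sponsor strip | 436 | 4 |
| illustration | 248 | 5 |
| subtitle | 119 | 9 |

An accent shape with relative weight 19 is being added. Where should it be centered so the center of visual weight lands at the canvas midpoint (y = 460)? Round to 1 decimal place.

y ≈ 517.2

With the accent shape, Σw becomes 6 + 6 + 4 + 5 + 9 + 19 = 49.
y: need Σw·y = 49·460 = 22540. Existing = 6·738 + 6·705 + 4·436 + 5·248 + 9·119 = 12713. Remainder 9827 / 19 ≈ 517.21.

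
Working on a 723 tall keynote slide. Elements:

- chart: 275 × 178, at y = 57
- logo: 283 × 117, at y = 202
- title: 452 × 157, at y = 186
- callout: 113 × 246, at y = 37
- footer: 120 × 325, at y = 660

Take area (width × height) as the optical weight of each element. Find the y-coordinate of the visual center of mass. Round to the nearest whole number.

Areas → weights: chart 275·178 = 48950, logo 283·117 = 33111, title 452·157 = 70964, callout 113·246 = 27798, footer 120·325 = 39000; Σw = 219823.
y-moment: 48950·57 + 33111·202 + 70964·186 + 27798·37 + 39000·660 = 49446402; centroid 49446402/219823 ≈ 224.94.

y ≈ 225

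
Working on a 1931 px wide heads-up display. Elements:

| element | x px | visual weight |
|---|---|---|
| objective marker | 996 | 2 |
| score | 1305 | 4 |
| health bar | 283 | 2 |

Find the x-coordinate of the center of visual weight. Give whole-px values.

Weights sum to 2 + 4 + 2 = 8.
x: (2·996 + 4·1305 + 2·283) / 8 = 7778 / 8 ≈ 972.25

x ≈ 972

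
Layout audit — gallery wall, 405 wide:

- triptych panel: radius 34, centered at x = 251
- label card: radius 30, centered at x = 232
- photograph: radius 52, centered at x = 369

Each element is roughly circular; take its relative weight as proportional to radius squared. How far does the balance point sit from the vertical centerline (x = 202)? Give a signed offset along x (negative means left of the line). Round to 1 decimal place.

r² weights: triptych panel 34² = 1156, label card 30² = 900, photograph 52² = 2704. Total = 4760.
x: (1156·251 + 900·232 + 2704·369) / 4760 = 1496732 / 4760 ≈ 314.44
Difference: 314.44 − 202 ≈ 112.44.

≈ 112.4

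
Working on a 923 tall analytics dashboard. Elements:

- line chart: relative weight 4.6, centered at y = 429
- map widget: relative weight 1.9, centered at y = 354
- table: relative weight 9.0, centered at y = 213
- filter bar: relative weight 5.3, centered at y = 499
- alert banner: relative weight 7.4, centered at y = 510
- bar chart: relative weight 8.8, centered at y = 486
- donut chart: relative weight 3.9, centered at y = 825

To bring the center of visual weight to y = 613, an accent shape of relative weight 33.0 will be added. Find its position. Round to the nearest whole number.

y ≈ 813

With the accent shape, Σw becomes 4.6 + 1.9 + 9.0 + 5.3 + 7.4 + 8.8 + 3.9 + 33.0 = 73.9.
y: target moment 73.9×613 = 45300.7; current 4.6·429 + 1.9·354 + 9.0·213 + 5.3·499 + 7.4·510 + 8.8·486 + 3.9·825 = 18476.0; the accent shape supplies 26824.7, so y = 26824.7/33.0 ≈ 812.87.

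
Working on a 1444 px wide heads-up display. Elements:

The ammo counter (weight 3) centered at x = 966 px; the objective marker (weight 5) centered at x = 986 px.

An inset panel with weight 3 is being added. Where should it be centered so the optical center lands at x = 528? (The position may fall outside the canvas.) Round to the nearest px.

x ≈ -673

New total weight: (3 + 5) + 3 = 11.
Along x: (7828 + 3·x) / 11 = 528 (existing moment 3·966 + 5·986 = 7828) ⇒ x = (5808 − 7828) / 3 ≈ -673.33.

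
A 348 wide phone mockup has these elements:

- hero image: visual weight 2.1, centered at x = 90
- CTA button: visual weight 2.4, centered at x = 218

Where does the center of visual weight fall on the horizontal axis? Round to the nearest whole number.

Σw = 2.1 + 2.4 = 4.5.
x: (2.1·90 + 2.4·218) / 4.5 = 712.2 / 4.5 ≈ 158.27

x ≈ 158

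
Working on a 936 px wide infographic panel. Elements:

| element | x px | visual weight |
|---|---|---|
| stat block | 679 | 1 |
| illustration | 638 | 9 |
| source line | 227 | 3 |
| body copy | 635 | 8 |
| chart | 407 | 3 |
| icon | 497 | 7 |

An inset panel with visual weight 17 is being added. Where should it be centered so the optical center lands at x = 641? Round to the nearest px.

x ≈ 817

After adding the inset panel, total weight = 1 + 9 + 3 + 8 + 3 + 7 + 17 = 48.
x: target moment 48×641 = 30768; current 1·679 + 9·638 + 3·227 + 8·635 + 3·407 + 7·497 = 16882; the inset panel supplies 13886, so x = 13886/17 ≈ 816.82.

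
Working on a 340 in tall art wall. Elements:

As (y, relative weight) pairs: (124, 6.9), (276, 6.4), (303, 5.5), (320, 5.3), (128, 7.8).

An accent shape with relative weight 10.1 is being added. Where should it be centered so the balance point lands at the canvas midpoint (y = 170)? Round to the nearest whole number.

After adding the accent shape, total weight = 6.9 + 6.4 + 5.5 + 5.3 + 7.8 + 10.1 = 42.0.
Along y: (6982.9 + 10.1·y) / 42.0 = 170 (existing moment 6.9·124 + 6.4·276 + 5.5·303 + 5.3·320 + 7.8·128 = 6982.9) ⇒ y = (7140.0 − 6982.9) / 10.1 ≈ 15.55.

y ≈ 16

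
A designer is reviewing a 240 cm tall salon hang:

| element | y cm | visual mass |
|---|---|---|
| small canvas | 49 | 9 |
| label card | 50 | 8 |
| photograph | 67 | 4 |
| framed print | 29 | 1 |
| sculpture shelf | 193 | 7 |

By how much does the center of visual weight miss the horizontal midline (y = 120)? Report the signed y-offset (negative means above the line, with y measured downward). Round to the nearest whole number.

≈ -34 cm

Σw = 9 + 8 + 4 + 1 + 7 = 29.
Σw·y = 9·49 + 8·50 + 4·67 + 1·29 + 7·193 = 2489, so ȳ = 2489/29 ≈ 85.83.
Difference: 85.83 − 120 ≈ -34.17.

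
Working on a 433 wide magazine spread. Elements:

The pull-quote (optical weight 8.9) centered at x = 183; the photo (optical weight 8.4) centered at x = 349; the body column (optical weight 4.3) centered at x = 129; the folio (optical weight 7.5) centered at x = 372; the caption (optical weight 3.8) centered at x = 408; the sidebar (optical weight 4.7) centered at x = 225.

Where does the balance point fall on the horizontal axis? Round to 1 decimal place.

Total weight = 8.9 + 8.4 + 4.3 + 7.5 + 3.8 + 4.7 = 37.6.
x-moment: 8.9·183 + 8.4·349 + 4.3·129 + 7.5·372 + 3.8·408 + 4.7·225 = 10512.9; centroid 10512.9/37.6 ≈ 279.60.

x ≈ 279.6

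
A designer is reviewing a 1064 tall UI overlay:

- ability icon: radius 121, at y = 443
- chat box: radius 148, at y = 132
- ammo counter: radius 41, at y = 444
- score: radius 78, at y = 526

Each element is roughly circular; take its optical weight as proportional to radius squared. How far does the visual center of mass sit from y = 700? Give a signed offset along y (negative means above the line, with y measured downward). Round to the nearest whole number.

Weights ∝ r²: ability icon 121² = 14641, chat box 148² = 21904, ammo counter 41² = 1681, score 78² = 6084; Σw = 44310.
y-moment: 14641·443 + 21904·132 + 1681·444 + 6084·526 = 13323839; centroid 13323839/44310 ≈ 300.70.
Offset from y = 700: 300.70 − 700 ≈ -399.30.

≈ -399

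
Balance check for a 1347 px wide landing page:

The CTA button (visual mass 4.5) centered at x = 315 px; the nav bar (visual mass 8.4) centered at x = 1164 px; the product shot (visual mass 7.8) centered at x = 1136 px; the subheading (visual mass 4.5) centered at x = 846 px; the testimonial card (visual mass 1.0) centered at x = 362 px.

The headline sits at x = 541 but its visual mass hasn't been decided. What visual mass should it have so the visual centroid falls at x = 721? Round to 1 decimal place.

w ≈ 29.6

Fixed elements: Σw = 4.5 + 8.4 + 7.8 + 4.5 + 1.0 = 26.2, Σw·x = 4.5·315 + 8.4·1164 + 7.8·1136 + 4.5·846 + 1.0·362 = 24224.9.
Balance at x = 721 requires (24224.9 + w·541) / (26.2 + w) = 721.
So w = (721·26.2 − 24224.9)/(541 − 721) = -5334.7/-180 ≈ 29.64.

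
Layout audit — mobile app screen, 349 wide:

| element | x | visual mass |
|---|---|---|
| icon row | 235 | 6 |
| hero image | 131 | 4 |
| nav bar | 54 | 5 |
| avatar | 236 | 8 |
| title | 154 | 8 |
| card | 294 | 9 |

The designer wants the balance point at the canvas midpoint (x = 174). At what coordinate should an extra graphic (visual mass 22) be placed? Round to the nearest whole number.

New total weight: (6 + 4 + 5 + 8 + 8 + 9) + 22 = 62.
Along x: (7970 + 22·x) / 62 = 174 (existing moment 6·235 + 4·131 + 5·54 + 8·236 + 8·154 + 9·294 = 7970) ⇒ x = (10788 − 7970) / 22 ≈ 128.09.

x ≈ 128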